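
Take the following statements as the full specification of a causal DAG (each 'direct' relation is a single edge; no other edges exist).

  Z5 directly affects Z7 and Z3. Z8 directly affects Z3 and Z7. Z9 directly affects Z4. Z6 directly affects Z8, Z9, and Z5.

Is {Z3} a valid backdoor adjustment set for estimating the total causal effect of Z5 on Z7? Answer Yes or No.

Backdoor paths from Z5 to Z7 (paths whose first edge points into Z5):
  P1: Z5 <- Z6 -> Z8 -> Z7
Condition 1 (no descendant of Z5 in the set): FAILS — Z3 is a descendant of Z5.
Condition 2 (every backdoor path blocked by {Z3}):
  P1: open — no interior node is in the conditioning set.
{Z3} does not satisfy the backdoor criterion.

No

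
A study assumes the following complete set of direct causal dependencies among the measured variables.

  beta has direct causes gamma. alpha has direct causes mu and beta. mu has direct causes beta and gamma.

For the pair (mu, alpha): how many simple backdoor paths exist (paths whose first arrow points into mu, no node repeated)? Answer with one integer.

2

A backdoor path from mu to alpha is any simple undirected path whose first edge points into mu (i.e. leaves mu via a parent).
Parents of mu: {beta, gamma}.
Enumerating:
  P1: mu <- gamma -> beta -> alpha
  P2: mu <- beta -> alpha
That exhausts the simple backdoor paths. Count: 2.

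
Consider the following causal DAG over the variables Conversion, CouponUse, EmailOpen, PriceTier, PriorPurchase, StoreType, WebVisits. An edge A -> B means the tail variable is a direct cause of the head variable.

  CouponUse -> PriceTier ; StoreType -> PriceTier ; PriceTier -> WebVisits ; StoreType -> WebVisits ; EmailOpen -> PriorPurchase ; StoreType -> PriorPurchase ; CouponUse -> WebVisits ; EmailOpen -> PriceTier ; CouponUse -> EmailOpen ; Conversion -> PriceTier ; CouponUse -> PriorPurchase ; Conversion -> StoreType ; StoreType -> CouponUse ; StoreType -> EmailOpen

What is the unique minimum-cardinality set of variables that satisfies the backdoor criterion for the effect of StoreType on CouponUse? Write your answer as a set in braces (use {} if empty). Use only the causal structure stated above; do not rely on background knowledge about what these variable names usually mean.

{}

Variables eligible for adjustment (non-descendants of StoreType, excluding StoreType and CouponUse): {Conversion}.
Backdoor paths from StoreType to CouponUse:
  P1: StoreType <- Conversion -> PriceTier <- CouponUse
  P2: StoreType <- Conversion -> PriceTier <- EmailOpen <- CouponUse
  P3: StoreType <- Conversion -> PriceTier <- EmailOpen -> PriorPurchase <- CouponUse
  P4: StoreType <- Conversion -> PriceTier -> WebVisits <- CouponUse
Each backdoor path contains an unconditioned collider, so every path is already blocked with the empty conditioning set:
  P1: blocked at collider PriceTier (neither it nor any descendant is in the conditioning set).
  P2: blocked at collider PriceTier (neither it nor any descendant is in the conditioning set).
  P3: blocked at collider PriceTier (neither it nor any descendant is in the conditioning set).
  P4: blocked at collider WebVisits (neither it nor any descendant is in the conditioning set).
The empty set is therefore the unique smallest valid set.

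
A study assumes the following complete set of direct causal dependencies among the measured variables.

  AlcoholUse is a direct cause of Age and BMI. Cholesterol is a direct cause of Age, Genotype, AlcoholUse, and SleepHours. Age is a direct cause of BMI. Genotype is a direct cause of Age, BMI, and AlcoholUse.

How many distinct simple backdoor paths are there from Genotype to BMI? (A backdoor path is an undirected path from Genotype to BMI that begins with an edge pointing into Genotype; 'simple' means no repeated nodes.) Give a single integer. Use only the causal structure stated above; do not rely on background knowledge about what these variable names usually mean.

A backdoor path from Genotype to BMI is any simple undirected path whose first edge points into Genotype (i.e. leaves Genotype via a parent).
Parents of Genotype: {Cholesterol}.
Enumerating:
  P1: Genotype <- Cholesterol -> AlcoholUse -> Age -> BMI
  P2: Genotype <- Cholesterol -> AlcoholUse -> BMI
  P3: Genotype <- Cholesterol -> Age <- AlcoholUse -> BMI
  P4: Genotype <- Cholesterol -> Age -> BMI
That exhausts the simple backdoor paths. Count: 4.

4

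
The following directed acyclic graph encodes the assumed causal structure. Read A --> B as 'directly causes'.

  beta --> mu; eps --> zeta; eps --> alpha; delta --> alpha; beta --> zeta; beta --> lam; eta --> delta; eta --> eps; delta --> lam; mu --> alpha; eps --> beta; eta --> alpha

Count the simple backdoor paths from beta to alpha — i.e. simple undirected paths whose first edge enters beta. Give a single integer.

3

A backdoor path from beta to alpha is any simple undirected path whose first edge points into beta (i.e. leaves beta via a parent).
Parents of beta: {eps}.
Enumerating:
  P1: beta <- eps <- eta -> delta -> alpha
  P2: beta <- eps <- eta -> alpha
  P3: beta <- eps -> alpha
That exhausts the simple backdoor paths. Count: 3.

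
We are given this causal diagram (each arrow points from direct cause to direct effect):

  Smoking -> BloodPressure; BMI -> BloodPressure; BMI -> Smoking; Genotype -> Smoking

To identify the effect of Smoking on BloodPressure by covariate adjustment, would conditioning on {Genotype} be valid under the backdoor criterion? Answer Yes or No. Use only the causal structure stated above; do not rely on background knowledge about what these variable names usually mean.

Backdoor paths from Smoking to BloodPressure (paths whose first edge points into Smoking):
  P1: Smoking <- BMI -> BloodPressure
Condition 1 (no descendant of Smoking in the set): holds — descendants of Smoking are {BloodPressure}; none are in {Genotype}.
Condition 2 (every backdoor path blocked by {Genotype}):
  P1: open — no interior node is in the conditioning set.
{Genotype} does not satisfy the backdoor criterion.

No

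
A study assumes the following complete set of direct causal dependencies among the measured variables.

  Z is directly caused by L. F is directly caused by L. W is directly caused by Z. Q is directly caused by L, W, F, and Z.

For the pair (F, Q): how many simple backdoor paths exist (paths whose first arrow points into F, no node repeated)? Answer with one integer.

A backdoor path from F to Q is any simple undirected path whose first edge points into F (i.e. leaves F via a parent).
Parents of F: {L}.
Enumerating:
  P1: F <- L -> Z -> W -> Q
  P2: F <- L -> Z -> Q
  P3: F <- L -> Q
That exhausts the simple backdoor paths. Count: 3.

3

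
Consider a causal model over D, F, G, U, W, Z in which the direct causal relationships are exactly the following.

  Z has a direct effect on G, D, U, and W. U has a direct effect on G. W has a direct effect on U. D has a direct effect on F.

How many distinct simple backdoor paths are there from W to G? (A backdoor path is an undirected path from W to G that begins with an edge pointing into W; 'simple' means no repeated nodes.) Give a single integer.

2

A backdoor path from W to G is any simple undirected path whose first edge points into W (i.e. leaves W via a parent).
Parents of W: {Z}.
Enumerating:
  P1: W <- Z -> U -> G
  P2: W <- Z -> G
That exhausts the simple backdoor paths. Count: 2.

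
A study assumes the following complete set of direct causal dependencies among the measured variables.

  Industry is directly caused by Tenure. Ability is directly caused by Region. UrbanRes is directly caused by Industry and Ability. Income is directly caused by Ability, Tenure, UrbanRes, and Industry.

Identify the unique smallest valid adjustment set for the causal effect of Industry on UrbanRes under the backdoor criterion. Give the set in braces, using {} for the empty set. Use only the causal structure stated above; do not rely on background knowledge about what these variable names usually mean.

{}

Variables eligible for adjustment (non-descendants of Industry, excluding Industry and UrbanRes): {Ability, Region, Tenure}.
Backdoor paths from Industry to UrbanRes:
  P1: Industry <- Tenure -> Income <- Ability -> UrbanRes
  P2: Industry <- Tenure -> Income <- UrbanRes
Each backdoor path contains an unconditioned collider, so every path is already blocked with the empty conditioning set:
  P1: blocked at collider Income (neither it nor any descendant is in the conditioning set).
  P2: blocked at collider Income (neither it nor any descendant is in the conditioning set).
The empty set is therefore the unique smallest valid set.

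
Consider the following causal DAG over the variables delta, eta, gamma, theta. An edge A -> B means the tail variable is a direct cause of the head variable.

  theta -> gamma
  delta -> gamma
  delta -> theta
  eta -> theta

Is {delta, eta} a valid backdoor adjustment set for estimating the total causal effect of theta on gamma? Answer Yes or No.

Backdoor paths from theta to gamma (paths whose first edge points into theta):
  P1: theta <- delta -> gamma
Condition 1 (no descendant of theta in the set): holds — descendants of theta are {gamma}; none are in {delta, eta}.
Condition 2 (every backdoor path blocked by {delta, eta}):
  P1: blocked at fork node delta ∈ conditioning set.
{delta, eta} satisfies the backdoor criterion.

Yes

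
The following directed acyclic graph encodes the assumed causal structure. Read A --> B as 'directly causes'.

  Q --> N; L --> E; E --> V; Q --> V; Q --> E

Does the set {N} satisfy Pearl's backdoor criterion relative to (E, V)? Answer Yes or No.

Backdoor paths from E to V (paths whose first edge points into E):
  P1: E <- Q -> V
Condition 1 (no descendant of E in the set): holds — descendants of E are {V}; none are in {N}.
Condition 2 (every backdoor path blocked by {N}):
  P1: open — no interior node is in the conditioning set.
{N} does not satisfy the backdoor criterion.

No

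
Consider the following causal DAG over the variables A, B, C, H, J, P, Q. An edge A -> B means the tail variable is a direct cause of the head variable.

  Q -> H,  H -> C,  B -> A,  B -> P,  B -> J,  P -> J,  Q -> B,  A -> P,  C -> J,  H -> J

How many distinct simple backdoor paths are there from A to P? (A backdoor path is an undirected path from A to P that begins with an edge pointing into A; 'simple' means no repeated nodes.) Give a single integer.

A backdoor path from A to P is any simple undirected path whose first edge points into A (i.e. leaves A via a parent).
Parents of A: {B}.
Enumerating:
  P1: A <- B <- Q -> H -> C -> J <- P
  P2: A <- B <- Q -> H -> J <- P
  P3: A <- B -> P
  P4: A <- B -> J <- P
That exhausts the simple backdoor paths. Count: 4.

4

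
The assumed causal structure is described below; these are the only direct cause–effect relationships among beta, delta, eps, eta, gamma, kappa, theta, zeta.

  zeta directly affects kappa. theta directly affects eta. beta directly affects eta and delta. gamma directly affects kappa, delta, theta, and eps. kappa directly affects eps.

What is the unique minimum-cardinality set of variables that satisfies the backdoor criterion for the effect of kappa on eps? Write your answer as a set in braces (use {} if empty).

{gamma}

Variables eligible for adjustment (non-descendants of kappa, excluding kappa and eps): {beta, delta, eta, gamma, theta, zeta}.
Backdoor paths from kappa to eps:
  P1: kappa <- gamma -> eps
The empty set is not sufficient: P1 (kappa <- gamma -> eps) has no collider blocking it and no conditioned non-collider, so it is open.
Try {gamma}:
  P1: blocked at fork node gamma ∈ conditioning set.
{gamma} contains no descendant of kappa and blocks every backdoor path.
No other singleton works — e.g. {theta} leaves P1 open — so {gamma} is the unique smallest valid adjustment set.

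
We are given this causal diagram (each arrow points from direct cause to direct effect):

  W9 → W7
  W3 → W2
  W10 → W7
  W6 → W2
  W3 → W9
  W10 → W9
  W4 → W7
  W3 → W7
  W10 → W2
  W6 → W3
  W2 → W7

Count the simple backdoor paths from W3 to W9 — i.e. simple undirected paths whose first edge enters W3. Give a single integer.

A backdoor path from W3 to W9 is any simple undirected path whose first edge points into W3 (i.e. leaves W3 via a parent).
Parents of W3: {W6}.
Enumerating:
  P1: W3 <- W6 -> W2 <- W10 -> W9
  P2: W3 <- W6 -> W2 <- W10 -> W7 <- W9
  P3: W3 <- W6 -> W2 -> W7 <- W10 -> W9
  P4: W3 <- W6 -> W2 -> W7 <- W9
That exhausts the simple backdoor paths. Count: 4.

4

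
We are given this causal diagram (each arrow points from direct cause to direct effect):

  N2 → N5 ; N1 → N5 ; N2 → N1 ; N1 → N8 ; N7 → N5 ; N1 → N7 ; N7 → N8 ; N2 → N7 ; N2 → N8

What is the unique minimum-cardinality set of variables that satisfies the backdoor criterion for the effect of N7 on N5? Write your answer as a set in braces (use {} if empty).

{N1, N2}

Variables eligible for adjustment (non-descendants of N7, excluding N7 and N5): {N1, N2}.
Backdoor paths from N7 to N5:
  P1: N7 <- N2 -> N1 -> N5
  P2: N7 <- N2 -> N8 <- N1 -> N5
  P3: N7 <- N2 -> N5
  P4: N7 <- N1 <- N2 -> N5
  P5: N7 <- N1 -> N8 <- N2 -> N5
  P6: N7 <- N1 -> N5
The empty set is not sufficient: P1 (N7 <- N2 -> N1 -> N5) has no collider blocking it and no conditioned non-collider, so it is open.
Try {N1, N2}:
  P1: blocked at fork node N2 ∈ conditioning set.
  P2: blocked at fork node N2 ∈ conditioning set.
  P3: blocked at fork node N2 ∈ conditioning set.
  P4: blocked at chain node N1 ∈ conditioning set.
  P5: blocked at fork node N1 ∈ conditioning set.
  P6: blocked at fork node N1 ∈ conditioning set.
{N1, N2} contains no descendant of N7 and blocks every backdoor path.
Every element of {N1, N2} is needed (dropping N1 leaves P6 open; dropping N2 leaves P3 open), so no proper subset is valid.
Among all size-2 subsets of the eligible variables, only {N1, N2} blocks every backdoor path, so it is the unique smallest valid adjustment set.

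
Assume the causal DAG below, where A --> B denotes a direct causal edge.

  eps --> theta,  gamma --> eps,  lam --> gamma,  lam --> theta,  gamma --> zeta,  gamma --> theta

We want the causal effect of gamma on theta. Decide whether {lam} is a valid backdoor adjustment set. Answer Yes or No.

Backdoor paths from gamma to theta (paths whose first edge points into gamma):
  P1: gamma <- lam -> theta
Condition 1 (no descendant of gamma in the set): holds — descendants of gamma are {eps, theta, zeta}; none are in {lam}.
Condition 2 (every backdoor path blocked by {lam}):
  P1: blocked at fork node lam ∈ conditioning set.
{lam} satisfies the backdoor criterion.

Yes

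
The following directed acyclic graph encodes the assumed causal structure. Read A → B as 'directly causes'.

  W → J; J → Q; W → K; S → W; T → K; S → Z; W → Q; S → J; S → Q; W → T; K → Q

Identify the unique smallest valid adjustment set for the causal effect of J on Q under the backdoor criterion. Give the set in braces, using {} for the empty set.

Variables eligible for adjustment (non-descendants of J, excluding J and Q): {K, S, T, W, Z}.
Backdoor paths from J to Q:
  P1: J <- S -> W -> T -> K -> Q
  P2: J <- S -> W -> K -> Q
  P3: J <- S -> W -> Q
  P4: J <- S -> Q
  P5: J <- W <- S -> Q
  P6: J <- W -> T -> K -> Q
  P7: J <- W -> K -> Q
  P8: J <- W -> Q
The empty set is not sufficient: P1 (J <- S -> W -> T -> K -> Q) has no collider blocking it and no conditioned non-collider, so it is open.
Try {S, W}:
  P1: blocked at fork node S ∈ conditioning set.
  P2: blocked at fork node S ∈ conditioning set.
  P3: blocked at fork node S ∈ conditioning set.
  P4: blocked at fork node S ∈ conditioning set.
  P5: blocked at chain node W ∈ conditioning set.
  P6: blocked at fork node W ∈ conditioning set.
  P7: blocked at fork node W ∈ conditioning set.
  P8: blocked at fork node W ∈ conditioning set.
{S, W} contains no descendant of J and blocks every backdoor path.
Every element of {S, W} is needed (dropping S leaves P4 open; dropping W leaves P6 open), so no proper subset is valid.
Among all size-2 subsets of the eligible variables, only {S, W} blocks every backdoor path, so it is the unique smallest valid adjustment set.

{S, W}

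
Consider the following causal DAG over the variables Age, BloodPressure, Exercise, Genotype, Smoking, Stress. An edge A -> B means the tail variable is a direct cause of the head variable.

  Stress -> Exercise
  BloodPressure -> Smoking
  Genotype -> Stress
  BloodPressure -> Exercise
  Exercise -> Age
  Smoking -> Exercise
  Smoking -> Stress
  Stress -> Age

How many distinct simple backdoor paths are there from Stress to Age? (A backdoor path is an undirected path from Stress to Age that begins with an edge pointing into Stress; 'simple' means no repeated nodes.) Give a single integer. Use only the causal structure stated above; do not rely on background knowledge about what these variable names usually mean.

2

A backdoor path from Stress to Age is any simple undirected path whose first edge points into Stress (i.e. leaves Stress via a parent).
Parents of Stress: {Genotype, Smoking}.
Enumerating:
  P1: Stress <- Smoking <- BloodPressure -> Exercise -> Age
  P2: Stress <- Smoking -> Exercise -> Age
That exhausts the simple backdoor paths. Count: 2.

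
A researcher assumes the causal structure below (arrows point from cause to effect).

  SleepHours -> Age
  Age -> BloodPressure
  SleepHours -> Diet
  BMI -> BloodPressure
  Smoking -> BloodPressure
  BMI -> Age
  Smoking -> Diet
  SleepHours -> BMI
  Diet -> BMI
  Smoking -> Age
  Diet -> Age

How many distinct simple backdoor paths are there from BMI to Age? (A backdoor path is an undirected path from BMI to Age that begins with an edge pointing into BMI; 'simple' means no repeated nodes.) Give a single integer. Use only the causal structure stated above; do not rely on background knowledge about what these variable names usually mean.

A backdoor path from BMI to Age is any simple undirected path whose first edge points into BMI (i.e. leaves BMI via a parent).
Parents of BMI: {Diet, SleepHours}.
Enumerating:
  P1: BMI <- SleepHours -> Diet <- Smoking -> Age
  P2: BMI <- SleepHours -> Diet <- Smoking -> BloodPressure <- Age
  P3: BMI <- SleepHours -> Diet -> Age
  P4: BMI <- SleepHours -> Age
  P5: BMI <- Diet <- SleepHours -> Age
  P6: BMI <- Diet <- Smoking -> Age
  P7: BMI <- Diet <- Smoking -> BloodPressure <- Age
  P8: BMI <- Diet -> Age
That exhausts the simple backdoor paths. Count: 8.

8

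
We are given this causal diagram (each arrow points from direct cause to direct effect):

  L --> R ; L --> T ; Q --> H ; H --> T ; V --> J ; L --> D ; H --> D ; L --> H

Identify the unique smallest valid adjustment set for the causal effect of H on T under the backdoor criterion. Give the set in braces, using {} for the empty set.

{L}

Variables eligible for adjustment (non-descendants of H, excluding H and T): {J, L, Q, R, V}.
Backdoor paths from H to T:
  P1: H <- L -> T
The empty set is not sufficient: P1 (H <- L -> T) has no collider blocking it and no conditioned non-collider, so it is open.
Try {L}:
  P1: blocked at fork node L ∈ conditioning set.
{L} contains no descendant of H and blocks every backdoor path.
No other singleton works — e.g. {Q} leaves P1 open — so {L} is the unique smallest valid adjustment set.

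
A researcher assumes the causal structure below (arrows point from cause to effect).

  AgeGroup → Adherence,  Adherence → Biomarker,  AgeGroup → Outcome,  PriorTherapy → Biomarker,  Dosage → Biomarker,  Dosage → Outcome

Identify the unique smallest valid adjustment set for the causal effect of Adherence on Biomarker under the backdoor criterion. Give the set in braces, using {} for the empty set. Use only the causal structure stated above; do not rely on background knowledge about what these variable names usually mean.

Variables eligible for adjustment (non-descendants of Adherence, excluding Adherence and Biomarker): {AgeGroup, Dosage, Outcome, PriorTherapy}.
Backdoor paths from Adherence to Biomarker:
  P1: Adherence <- AgeGroup -> Outcome <- Dosage -> Biomarker
Each backdoor path contains an unconditioned collider, so every path is already blocked with the empty conditioning set:
  P1: blocked at collider Outcome (neither it nor any descendant is in the conditioning set).
The empty set is therefore the unique smallest valid set.

{}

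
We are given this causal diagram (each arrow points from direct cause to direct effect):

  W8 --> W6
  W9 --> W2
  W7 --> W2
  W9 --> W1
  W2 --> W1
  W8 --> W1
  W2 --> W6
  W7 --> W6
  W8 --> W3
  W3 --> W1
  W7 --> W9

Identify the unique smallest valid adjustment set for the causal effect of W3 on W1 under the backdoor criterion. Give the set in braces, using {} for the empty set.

Variables eligible for adjustment (non-descendants of W3, excluding W3 and W1): {W2, W6, W7, W8, W9}.
Backdoor paths from W3 to W1:
  P1: W3 <- W8 -> W6 <- W7 -> W9 -> W2 -> W1
  P2: W3 <- W8 -> W6 <- W7 -> W9 -> W1
  P3: W3 <- W8 -> W6 <- W7 -> W2 <- W9 -> W1
  P4: W3 <- W8 -> W6 <- W7 -> W2 -> W1
  P5: W3 <- W8 -> W6 <- W2 <- W7 -> W9 -> W1
  P6: W3 <- W8 -> W6 <- W2 <- W9 -> W1
  P7: W3 <- W8 -> W6 <- W2 -> W1
  P8: W3 <- W8 -> W1
The empty set is not sufficient: P8 (W3 <- W8 -> W1) has no collider blocking it and no conditioned non-collider, so it is open.
Try {W8}:
  P1: blocked at fork node W8 ∈ conditioning set.
  P2: blocked at fork node W8 ∈ conditioning set.
  P3: blocked at fork node W8 ∈ conditioning set.
  P4: blocked at fork node W8 ∈ conditioning set.
  P5: blocked at fork node W8 ∈ conditioning set.
  P6: blocked at fork node W8 ∈ conditioning set.
  P7: blocked at fork node W8 ∈ conditioning set.
  P8: blocked at fork node W8 ∈ conditioning set.
{W8} contains no descendant of W3 and blocks every backdoor path.
No other singleton works — e.g. {W7} leaves P8 open — so {W8} is the unique smallest valid adjustment set.

{W8}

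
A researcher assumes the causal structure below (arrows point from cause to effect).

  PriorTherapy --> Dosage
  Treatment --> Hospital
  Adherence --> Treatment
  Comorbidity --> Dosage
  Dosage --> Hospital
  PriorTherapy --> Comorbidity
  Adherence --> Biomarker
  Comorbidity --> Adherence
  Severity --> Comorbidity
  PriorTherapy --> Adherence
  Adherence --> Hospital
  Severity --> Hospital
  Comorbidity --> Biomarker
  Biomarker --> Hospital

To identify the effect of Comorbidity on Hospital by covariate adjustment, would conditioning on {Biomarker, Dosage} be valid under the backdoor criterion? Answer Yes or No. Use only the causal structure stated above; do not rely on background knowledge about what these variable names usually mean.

No

Backdoor paths from Comorbidity to Hospital (paths whose first edge points into Comorbidity):
  P1: Comorbidity <- Severity -> Hospital
  P2: Comorbidity <- PriorTherapy -> Dosage -> Hospital
  P3: Comorbidity <- PriorTherapy -> Adherence -> Biomarker -> Hospital
  P4: Comorbidity <- PriorTherapy -> Adherence -> Treatment -> Hospital
  P5: Comorbidity <- PriorTherapy -> Adherence -> Hospital
Condition 1 (no descendant of Comorbidity in the set): FAILS — Biomarker and Dosage are descendants of Comorbidity.
Condition 2 (every backdoor path blocked by {Biomarker, Dosage}):
  P1: open — no interior node is in the conditioning set.
  P2: blocked at chain node Dosage ∈ conditioning set.
  P3: blocked at chain node Biomarker ∈ conditioning set.
  P4: open — no interior node is in the conditioning set.
  P5: open — no interior node is in the conditioning set.
{Biomarker, Dosage} does not satisfy the backdoor criterion.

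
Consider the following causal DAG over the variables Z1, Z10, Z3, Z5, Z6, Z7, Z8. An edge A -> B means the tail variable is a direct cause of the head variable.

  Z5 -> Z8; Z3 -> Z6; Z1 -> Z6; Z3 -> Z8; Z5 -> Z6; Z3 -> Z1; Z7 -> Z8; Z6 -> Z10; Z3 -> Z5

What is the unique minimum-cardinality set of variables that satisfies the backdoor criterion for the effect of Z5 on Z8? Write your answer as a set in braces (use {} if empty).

{Z3}

Variables eligible for adjustment (non-descendants of Z5, excluding Z5 and Z8): {Z1, Z3, Z7}.
Backdoor paths from Z5 to Z8:
  P1: Z5 <- Z3 -> Z8
The empty set is not sufficient: P1 (Z5 <- Z3 -> Z8) has no collider blocking it and no conditioned non-collider, so it is open.
Try {Z3}:
  P1: blocked at fork node Z3 ∈ conditioning set.
{Z3} contains no descendant of Z5 and blocks every backdoor path.
No other singleton works — e.g. {Z1} leaves P1 open — so {Z3} is the unique smallest valid adjustment set.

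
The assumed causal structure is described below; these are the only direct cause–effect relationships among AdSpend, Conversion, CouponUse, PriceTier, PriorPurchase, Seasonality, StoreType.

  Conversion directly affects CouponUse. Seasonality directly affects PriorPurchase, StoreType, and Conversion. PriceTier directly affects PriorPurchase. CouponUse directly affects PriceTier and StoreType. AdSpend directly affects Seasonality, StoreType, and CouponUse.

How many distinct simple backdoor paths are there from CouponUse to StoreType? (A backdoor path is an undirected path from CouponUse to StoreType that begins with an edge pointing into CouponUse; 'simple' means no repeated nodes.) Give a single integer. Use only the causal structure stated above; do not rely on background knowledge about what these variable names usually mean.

A backdoor path from CouponUse to StoreType is any simple undirected path whose first edge points into CouponUse (i.e. leaves CouponUse via a parent).
Parents of CouponUse: {AdSpend, Conversion}.
Enumerating:
  P1: CouponUse <- AdSpend -> Seasonality -> StoreType
  P2: CouponUse <- AdSpend -> StoreType
  P3: CouponUse <- Conversion <- Seasonality <- AdSpend -> StoreType
  P4: CouponUse <- Conversion <- Seasonality -> StoreType
That exhausts the simple backdoor paths. Count: 4.

4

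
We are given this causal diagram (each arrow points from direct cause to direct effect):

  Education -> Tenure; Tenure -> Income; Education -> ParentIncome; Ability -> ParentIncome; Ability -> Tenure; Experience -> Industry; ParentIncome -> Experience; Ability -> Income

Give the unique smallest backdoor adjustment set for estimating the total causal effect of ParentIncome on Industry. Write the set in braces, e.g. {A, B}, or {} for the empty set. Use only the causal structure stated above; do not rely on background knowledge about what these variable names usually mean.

Variables eligible for adjustment (non-descendants of ParentIncome, excluding ParentIncome and Industry): {Ability, Education, Income, Tenure}.
Backdoor paths from ParentIncome to Industry:
  (none)
With no backdoor paths the empty set already satisfies the criterion, and it is trivially minimal.

{}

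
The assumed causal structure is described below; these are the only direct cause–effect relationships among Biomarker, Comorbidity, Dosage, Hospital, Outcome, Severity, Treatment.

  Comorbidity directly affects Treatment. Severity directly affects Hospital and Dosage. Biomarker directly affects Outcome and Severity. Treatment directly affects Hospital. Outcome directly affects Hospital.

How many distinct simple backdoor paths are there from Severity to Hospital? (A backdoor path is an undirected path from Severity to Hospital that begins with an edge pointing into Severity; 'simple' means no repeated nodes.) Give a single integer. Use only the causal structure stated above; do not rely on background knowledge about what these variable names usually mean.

A backdoor path from Severity to Hospital is any simple undirected path whose first edge points into Severity (i.e. leaves Severity via a parent).
Parents of Severity: {Biomarker}.
Enumerating:
  P1: Severity <- Biomarker -> Outcome -> Hospital
That exhausts the simple backdoor paths. Count: 1.

1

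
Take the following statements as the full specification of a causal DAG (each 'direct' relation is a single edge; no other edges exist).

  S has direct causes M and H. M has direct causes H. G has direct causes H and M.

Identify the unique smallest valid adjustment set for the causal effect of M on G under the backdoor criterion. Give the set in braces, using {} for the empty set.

{H}

Variables eligible for adjustment (non-descendants of M, excluding M and G): {H}.
Backdoor paths from M to G:
  P1: M <- H -> G
The empty set is not sufficient: P1 (M <- H -> G) has no collider blocking it and no conditioned non-collider, so it is open.
Try {H}:
  P1: blocked at fork node H ∈ conditioning set.
{H} contains no descendant of M and blocks every backdoor path.
{H} is the unique smallest valid adjustment set.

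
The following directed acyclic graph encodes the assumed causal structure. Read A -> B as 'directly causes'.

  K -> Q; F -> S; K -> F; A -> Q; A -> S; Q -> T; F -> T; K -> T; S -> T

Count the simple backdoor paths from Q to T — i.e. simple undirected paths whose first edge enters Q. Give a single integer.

6

A backdoor path from Q to T is any simple undirected path whose first edge points into Q (i.e. leaves Q via a parent).
Parents of Q: {A, K}.
Enumerating:
  P1: Q <- K -> F -> S -> T
  P2: Q <- K -> F -> T
  P3: Q <- K -> T
  P4: Q <- A -> S <- F <- K -> T
  P5: Q <- A -> S <- F -> T
  P6: Q <- A -> S -> T
That exhausts the simple backdoor paths. Count: 6.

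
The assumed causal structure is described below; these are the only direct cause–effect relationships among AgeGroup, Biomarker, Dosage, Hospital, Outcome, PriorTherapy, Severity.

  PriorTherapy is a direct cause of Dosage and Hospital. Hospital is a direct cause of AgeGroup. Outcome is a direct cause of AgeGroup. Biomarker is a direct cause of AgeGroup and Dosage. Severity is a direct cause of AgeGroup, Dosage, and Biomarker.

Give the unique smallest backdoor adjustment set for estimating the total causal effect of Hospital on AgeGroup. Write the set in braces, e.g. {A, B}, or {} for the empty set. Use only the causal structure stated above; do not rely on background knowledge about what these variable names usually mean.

{}

Variables eligible for adjustment (non-descendants of Hospital, excluding Hospital and AgeGroup): {Biomarker, Dosage, Outcome, PriorTherapy, Severity}.
Backdoor paths from Hospital to AgeGroup:
  P1: Hospital <- PriorTherapy -> Dosage <- Severity -> Biomarker -> AgeGroup
  P2: Hospital <- PriorTherapy -> Dosage <- Severity -> AgeGroup
  P3: Hospital <- PriorTherapy -> Dosage <- Biomarker <- Severity -> AgeGroup
  P4: Hospital <- PriorTherapy -> Dosage <- Biomarker -> AgeGroup
Each backdoor path contains an unconditioned collider, so every path is already blocked with the empty conditioning set:
  P1: blocked at collider Dosage (neither it nor any descendant is in the conditioning set).
  P2: blocked at collider Dosage (neither it nor any descendant is in the conditioning set).
  P3: blocked at collider Dosage (neither it nor any descendant is in the conditioning set).
  P4: blocked at collider Dosage (neither it nor any descendant is in the conditioning set).
The empty set is therefore the unique smallest valid set.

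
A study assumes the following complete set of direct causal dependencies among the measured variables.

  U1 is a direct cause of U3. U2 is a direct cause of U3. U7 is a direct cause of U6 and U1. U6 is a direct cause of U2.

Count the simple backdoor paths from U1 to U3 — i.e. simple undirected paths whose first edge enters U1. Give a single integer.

A backdoor path from U1 to U3 is any simple undirected path whose first edge points into U1 (i.e. leaves U1 via a parent).
Parents of U1: {U7}.
Enumerating:
  P1: U1 <- U7 -> U6 -> U2 -> U3
That exhausts the simple backdoor paths. Count: 1.

1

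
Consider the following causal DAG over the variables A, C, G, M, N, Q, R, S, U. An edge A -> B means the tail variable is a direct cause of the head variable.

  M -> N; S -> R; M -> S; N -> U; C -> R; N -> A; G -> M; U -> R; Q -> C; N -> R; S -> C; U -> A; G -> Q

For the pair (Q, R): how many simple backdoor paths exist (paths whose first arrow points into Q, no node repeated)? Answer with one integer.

A backdoor path from Q to R is any simple undirected path whose first edge points into Q (i.e. leaves Q via a parent).
Parents of Q: {G}.
Enumerating:
  P1: Q <- G -> M -> N -> U -> R
  P2: Q <- G -> M -> N -> R
  P3: Q <- G -> M -> N -> A <- U -> R
  P4: Q <- G -> M -> S -> C -> R
  P5: Q <- G -> M -> S -> R
That exhausts the simple backdoor paths. Count: 5.

5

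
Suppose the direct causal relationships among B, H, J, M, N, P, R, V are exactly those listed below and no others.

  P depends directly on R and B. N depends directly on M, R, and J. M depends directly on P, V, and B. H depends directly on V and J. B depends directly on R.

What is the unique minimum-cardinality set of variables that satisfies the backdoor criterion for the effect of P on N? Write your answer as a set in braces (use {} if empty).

{B, R}

Variables eligible for adjustment (non-descendants of P, excluding P and N): {B, H, J, R, V}.
Backdoor paths from P to N:
  P1: P <- R -> B -> M <- V -> H <- J -> N
  P2: P <- R -> B -> M -> N
  P3: P <- R -> N
  P4: P <- B <- R -> N
  P5: P <- B -> M <- V -> H <- J -> N
  P6: P <- B -> M -> N
The empty set is not sufficient: P2 (P <- R -> B -> M -> N) has no collider blocking it and no conditioned non-collider, so it is open.
Try {B, R}:
  P1: blocked at fork node R ∈ conditioning set.
  P2: blocked at fork node R ∈ conditioning set.
  P3: blocked at fork node R ∈ conditioning set.
  P4: blocked at chain node B ∈ conditioning set.
  P5: blocked at fork node B ∈ conditioning set.
  P6: blocked at fork node B ∈ conditioning set.
{B, R} contains no descendant of P and blocks every backdoor path.
Every element of {B, R} is needed (dropping B leaves P6 open; dropping R leaves P3 open), so no proper subset is valid.
Among all size-2 subsets of the eligible variables, only {B, R} blocks every backdoor path, so it is the unique smallest valid adjustment set.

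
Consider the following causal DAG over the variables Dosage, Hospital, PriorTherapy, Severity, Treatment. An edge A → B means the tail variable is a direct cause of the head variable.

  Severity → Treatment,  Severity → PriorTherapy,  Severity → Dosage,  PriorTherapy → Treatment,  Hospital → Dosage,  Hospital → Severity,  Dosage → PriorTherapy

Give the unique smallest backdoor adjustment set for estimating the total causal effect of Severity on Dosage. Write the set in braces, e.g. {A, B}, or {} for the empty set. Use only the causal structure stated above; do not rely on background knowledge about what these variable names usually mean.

{Hospital}

Variables eligible for adjustment (non-descendants of Severity, excluding Severity and Dosage): {Hospital}.
Backdoor paths from Severity to Dosage:
  P1: Severity <- Hospital -> Dosage
The empty set is not sufficient: P1 (Severity <- Hospital -> Dosage) has no collider blocking it and no conditioned non-collider, so it is open.
Try {Hospital}:
  P1: blocked at fork node Hospital ∈ conditioning set.
{Hospital} contains no descendant of Severity and blocks every backdoor path.
{Hospital} is the unique smallest valid adjustment set.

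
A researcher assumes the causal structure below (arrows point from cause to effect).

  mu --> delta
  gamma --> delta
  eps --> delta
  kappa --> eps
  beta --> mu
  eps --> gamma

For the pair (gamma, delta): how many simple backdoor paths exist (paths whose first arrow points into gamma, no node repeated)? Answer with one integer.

A backdoor path from gamma to delta is any simple undirected path whose first edge points into gamma (i.e. leaves gamma via a parent).
Parents of gamma: {eps}.
Enumerating:
  P1: gamma <- eps -> delta
That exhausts the simple backdoor paths. Count: 1.

1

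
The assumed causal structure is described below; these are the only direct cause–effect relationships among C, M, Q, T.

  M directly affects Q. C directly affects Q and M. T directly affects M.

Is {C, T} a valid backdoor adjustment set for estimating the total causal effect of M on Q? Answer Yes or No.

Backdoor paths from M to Q (paths whose first edge points into M):
  P1: M <- C -> Q
Condition 1 (no descendant of M in the set): holds — descendants of M are {Q}; none are in {C, T}.
Condition 2 (every backdoor path blocked by {C, T}):
  P1: blocked at fork node C ∈ conditioning set.
{C, T} satisfies the backdoor criterion.

Yes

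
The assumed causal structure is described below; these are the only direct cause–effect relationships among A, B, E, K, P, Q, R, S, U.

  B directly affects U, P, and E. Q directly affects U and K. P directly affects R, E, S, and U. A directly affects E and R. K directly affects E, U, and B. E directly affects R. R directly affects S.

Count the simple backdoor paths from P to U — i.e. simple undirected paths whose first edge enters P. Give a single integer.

A backdoor path from P to U is any simple undirected path whose first edge points into P (i.e. leaves P via a parent).
Parents of P: {B}.
Enumerating:
  P1: P <- B <- K <- Q -> U
  P2: P <- B <- K -> U
  P3: P <- B -> E <- K <- Q -> U
  P4: P <- B -> E <- K -> U
  P5: P <- B -> U
That exhausts the simple backdoor paths. Count: 5.

5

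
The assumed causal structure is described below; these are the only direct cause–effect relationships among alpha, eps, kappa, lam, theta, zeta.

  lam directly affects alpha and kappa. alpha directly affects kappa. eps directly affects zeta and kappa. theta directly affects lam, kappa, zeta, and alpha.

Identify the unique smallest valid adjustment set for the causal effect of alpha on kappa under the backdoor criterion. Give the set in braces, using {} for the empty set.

{lam, theta}

Variables eligible for adjustment (non-descendants of alpha, excluding alpha and kappa): {eps, lam, theta, zeta}.
Backdoor paths from alpha to kappa:
  P1: alpha <- theta -> lam -> kappa
  P2: alpha <- theta -> zeta <- eps -> kappa
  P3: alpha <- theta -> kappa
  P4: alpha <- lam <- theta -> zeta <- eps -> kappa
  P5: alpha <- lam <- theta -> kappa
  P6: alpha <- lam -> kappa
The empty set is not sufficient: P1 (alpha <- theta -> lam -> kappa) has no collider blocking it and no conditioned non-collider, so it is open.
Try {lam, theta}:
  P1: blocked at fork node theta ∈ conditioning set.
  P2: blocked at fork node theta ∈ conditioning set.
  P3: blocked at fork node theta ∈ conditioning set.
  P4: blocked at chain node lam ∈ conditioning set.
  P5: blocked at chain node lam ∈ conditioning set.
  P6: blocked at fork node lam ∈ conditioning set.
{lam, theta} contains no descendant of alpha and blocks every backdoor path.
Every element of {lam, theta} is needed (dropping lam leaves P6 open; dropping theta leaves P3 open), so no proper subset is valid.
Among all size-2 subsets of the eligible variables, only {lam, theta} blocks every backdoor path, so it is the unique smallest valid adjustment set.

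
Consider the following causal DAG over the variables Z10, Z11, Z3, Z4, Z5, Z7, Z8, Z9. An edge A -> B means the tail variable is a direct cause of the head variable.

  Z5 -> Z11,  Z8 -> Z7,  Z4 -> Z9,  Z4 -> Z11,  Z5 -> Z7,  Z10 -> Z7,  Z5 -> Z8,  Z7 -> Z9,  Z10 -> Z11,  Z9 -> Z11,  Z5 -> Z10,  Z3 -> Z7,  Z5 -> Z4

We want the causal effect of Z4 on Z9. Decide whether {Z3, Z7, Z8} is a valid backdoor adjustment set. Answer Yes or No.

Yes

Backdoor paths from Z4 to Z9 (paths whose first edge points into Z4):
  P1: Z4 <- Z5 -> Z8 -> Z7 <- Z10 -> Z11 <- Z9
  P2: Z4 <- Z5 -> Z8 -> Z7 -> Z9
  P3: Z4 <- Z5 -> Z10 -> Z7 -> Z9
  P4: Z4 <- Z5 -> Z10 -> Z11 <- Z9
  P5: Z4 <- Z5 -> Z7 <- Z10 -> Z11 <- Z9
  P6: Z4 <- Z5 -> Z7 -> Z9
  P7: Z4 <- Z5 -> Z11 <- Z10 -> Z7 -> Z9
  P8: Z4 <- Z5 -> Z11 <- Z9
Condition 1 (no descendant of Z4 in the set): holds — descendants of Z4 are {Z11, Z9}; none are in {Z3, Z7, Z8}.
Condition 2 (every backdoor path blocked by {Z3, Z7, Z8}):
  P1: blocked at chain node Z8 ∈ conditioning set.
  P2: blocked at chain node Z8 ∈ conditioning set.
  P3: blocked at chain node Z7 ∈ conditioning set.
  P4: blocked at collider Z11 (neither it nor any descendant is in the conditioning set).
  P5: blocked at collider Z11 (neither it nor any descendant is in the conditioning set).
  P6: blocked at chain node Z7 ∈ conditioning set.
  P7: blocked at collider Z11 (neither it nor any descendant is in the conditioning set).
  P8: blocked at collider Z11 (neither it nor any descendant is in the conditioning set).
{Z3, Z7, Z8} satisfies the backdoor criterion.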